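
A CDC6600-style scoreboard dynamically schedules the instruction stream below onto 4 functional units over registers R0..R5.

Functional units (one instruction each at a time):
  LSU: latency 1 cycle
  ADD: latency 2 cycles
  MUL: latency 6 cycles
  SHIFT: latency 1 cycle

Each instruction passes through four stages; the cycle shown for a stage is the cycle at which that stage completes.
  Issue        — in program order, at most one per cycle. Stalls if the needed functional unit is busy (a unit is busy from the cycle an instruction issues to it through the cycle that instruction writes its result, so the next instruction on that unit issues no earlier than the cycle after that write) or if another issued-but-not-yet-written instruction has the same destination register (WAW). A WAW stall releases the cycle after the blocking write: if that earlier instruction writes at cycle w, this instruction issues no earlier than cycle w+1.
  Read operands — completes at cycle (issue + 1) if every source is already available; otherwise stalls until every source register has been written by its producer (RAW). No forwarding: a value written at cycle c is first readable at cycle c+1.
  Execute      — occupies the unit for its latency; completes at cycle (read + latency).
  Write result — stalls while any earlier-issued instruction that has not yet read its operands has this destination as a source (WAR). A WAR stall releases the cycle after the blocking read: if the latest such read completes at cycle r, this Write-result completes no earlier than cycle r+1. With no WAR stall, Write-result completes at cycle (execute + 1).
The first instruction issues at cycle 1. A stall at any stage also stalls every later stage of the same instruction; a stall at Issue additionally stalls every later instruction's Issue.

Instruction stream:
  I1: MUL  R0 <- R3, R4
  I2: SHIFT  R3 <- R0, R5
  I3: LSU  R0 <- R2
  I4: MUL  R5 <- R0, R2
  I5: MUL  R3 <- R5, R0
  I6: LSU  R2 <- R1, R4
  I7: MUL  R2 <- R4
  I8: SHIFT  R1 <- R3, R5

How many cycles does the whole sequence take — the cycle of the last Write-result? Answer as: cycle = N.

cycle = 39

cycle 1: I1→MUL
cycle 2: I1 RO, I2→SHIFT
cycle 8: I1 EX
cycle 9: I1 WR R0
cycle 10: I2 RO, I3→LSU
cycle 11: I2 EX, I3 RO, I4→MUL
cycle 12: I2 WR R3, I3 EX
cycle 13: I3 WR R0
cycle 14: I4 RO
cycle 20: I4 EX
cycle 21: I4 WR R5
cycle 22: I5→MUL
cycle 23: I5 RO, I6→LSU
cycle 24: I6 RO
cycle 25: I6 EX
cycle 26: I6 WR R2
cycle 29: I5 EX
cycle 30: I5 WR R3
cycle 31: I7→MUL
cycle 32: I7 RO, I8→SHIFT
cycle 33: I8 RO
cycle 34: I8 EX
cycle 35: I8 WR R1
cycle 38: I7 EX
cycle 39: I7 WR R2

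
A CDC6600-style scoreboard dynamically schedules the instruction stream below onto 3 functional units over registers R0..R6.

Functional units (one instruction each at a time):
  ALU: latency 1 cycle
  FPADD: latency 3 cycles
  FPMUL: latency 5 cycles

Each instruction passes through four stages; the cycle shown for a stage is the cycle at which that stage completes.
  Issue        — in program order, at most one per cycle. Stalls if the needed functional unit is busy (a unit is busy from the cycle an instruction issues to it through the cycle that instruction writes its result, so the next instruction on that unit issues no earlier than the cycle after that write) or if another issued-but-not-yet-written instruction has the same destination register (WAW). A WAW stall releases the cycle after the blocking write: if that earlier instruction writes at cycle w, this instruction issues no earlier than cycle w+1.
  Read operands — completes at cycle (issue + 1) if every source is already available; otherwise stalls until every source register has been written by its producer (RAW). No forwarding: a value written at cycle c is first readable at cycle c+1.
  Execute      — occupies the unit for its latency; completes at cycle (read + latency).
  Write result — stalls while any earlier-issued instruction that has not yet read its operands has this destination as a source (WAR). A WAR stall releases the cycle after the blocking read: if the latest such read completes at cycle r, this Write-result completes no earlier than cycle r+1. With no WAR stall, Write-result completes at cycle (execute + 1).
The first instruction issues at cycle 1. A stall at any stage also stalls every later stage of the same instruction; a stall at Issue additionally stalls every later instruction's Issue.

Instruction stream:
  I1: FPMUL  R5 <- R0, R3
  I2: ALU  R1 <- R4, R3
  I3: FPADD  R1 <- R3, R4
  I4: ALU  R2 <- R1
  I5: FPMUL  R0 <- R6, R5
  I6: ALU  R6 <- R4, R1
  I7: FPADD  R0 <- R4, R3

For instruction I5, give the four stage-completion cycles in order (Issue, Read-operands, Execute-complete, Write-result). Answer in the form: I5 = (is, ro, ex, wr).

I1  is:1  ro:2  ex:7  wr:8
I2  is:2  ro:3  ex:4  wr:5
I3  is:6  ro:7  ex:10  wr:11  — WAW R1: wait I2 write@5
I4  is:7  ro:12  ex:13  wr:14  — RAW R1: wait I3 write@11
I5  is:9  ro:10  ex:15  wr:16  — struct: FPMUL busy until I1 writes@8
I6  is:15  ro:16  ex:17  wr:18  — struct: ALU busy until I4 writes@14
I7  is:17  ro:18  ex:21  wr:22  — WAW R0: wait I5 write@16

I5 = (9, 10, 15, 16)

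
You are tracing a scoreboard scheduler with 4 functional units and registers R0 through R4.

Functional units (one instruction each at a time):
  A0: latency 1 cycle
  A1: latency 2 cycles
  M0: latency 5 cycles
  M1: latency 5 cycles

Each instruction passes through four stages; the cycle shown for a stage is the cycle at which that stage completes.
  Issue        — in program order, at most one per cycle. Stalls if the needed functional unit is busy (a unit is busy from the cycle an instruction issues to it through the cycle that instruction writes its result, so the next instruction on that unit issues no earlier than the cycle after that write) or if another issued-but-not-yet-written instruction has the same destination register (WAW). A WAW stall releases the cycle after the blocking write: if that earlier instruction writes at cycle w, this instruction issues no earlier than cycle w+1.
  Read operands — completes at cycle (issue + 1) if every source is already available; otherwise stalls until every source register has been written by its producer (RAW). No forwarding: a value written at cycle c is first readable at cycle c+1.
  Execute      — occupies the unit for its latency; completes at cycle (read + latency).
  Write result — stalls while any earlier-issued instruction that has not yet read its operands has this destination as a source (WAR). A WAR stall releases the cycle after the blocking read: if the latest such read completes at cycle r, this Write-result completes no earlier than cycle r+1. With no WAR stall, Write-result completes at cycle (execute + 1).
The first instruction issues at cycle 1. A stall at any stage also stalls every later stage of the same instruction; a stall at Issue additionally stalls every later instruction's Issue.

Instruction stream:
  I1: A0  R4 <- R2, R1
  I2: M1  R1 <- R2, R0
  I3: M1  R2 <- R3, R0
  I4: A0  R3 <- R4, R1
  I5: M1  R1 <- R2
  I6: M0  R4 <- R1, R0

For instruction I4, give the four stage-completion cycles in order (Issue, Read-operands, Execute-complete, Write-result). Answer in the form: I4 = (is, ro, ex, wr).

[1] I1 dispatched to A0
[2] I1 operands ready, I2 dispatched to M1
[3] I1 complete, I2 operands ready
[4] R4←I1
[8] I2 complete
[9] R1←I2
[10] I3 dispatched to M1
[11] I3 operands ready, I4 dispatched to A0
[12] I4 operands ready
[13] I4 complete
[14] R3←I4
[16] I3 complete
[17] R2←I3
[18] I5 dispatched to M1
[19] I5 operands ready, I6 dispatched to M0
[24] I5 complete
[25] R1←I5
[26] I6 operands ready
[31] I6 complete
[32] R4←I6

I4 = (11, 12, 13, 14)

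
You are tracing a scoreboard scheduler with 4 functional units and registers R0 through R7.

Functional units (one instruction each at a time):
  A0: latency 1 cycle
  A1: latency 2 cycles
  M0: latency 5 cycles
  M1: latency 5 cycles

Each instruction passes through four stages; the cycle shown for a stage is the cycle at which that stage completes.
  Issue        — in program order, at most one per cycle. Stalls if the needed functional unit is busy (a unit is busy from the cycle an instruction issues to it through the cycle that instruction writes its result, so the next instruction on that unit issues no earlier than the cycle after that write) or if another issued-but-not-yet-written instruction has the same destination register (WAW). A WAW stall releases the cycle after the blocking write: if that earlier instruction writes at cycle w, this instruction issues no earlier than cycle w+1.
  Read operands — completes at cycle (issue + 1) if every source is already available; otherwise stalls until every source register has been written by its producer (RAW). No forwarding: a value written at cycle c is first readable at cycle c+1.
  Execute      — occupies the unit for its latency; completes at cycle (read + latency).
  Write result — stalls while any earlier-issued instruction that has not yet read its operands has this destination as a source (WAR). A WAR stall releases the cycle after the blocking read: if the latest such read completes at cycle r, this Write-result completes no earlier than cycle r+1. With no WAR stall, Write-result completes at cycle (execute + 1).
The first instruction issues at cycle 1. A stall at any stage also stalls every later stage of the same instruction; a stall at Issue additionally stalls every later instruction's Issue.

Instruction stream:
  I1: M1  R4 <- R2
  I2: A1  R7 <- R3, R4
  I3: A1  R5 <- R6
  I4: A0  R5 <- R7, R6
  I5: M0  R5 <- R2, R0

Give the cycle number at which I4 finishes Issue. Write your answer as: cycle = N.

cycle = 18

1) issue 1, read 2, done 7, write 8
2) issue 2, read 9, done 11, write 12  <RAW R4: wait I1 write@8>
3) issue 13, read 14, done 16, write 17  <struct: A1 busy until I2 writes@12>
4) issue 18, read 19, done 20, write 21  <WAW R5: wait I3 write@17>
5) issue 22, read 23, done 28, write 29  <WAW R5: wait I4 write@21>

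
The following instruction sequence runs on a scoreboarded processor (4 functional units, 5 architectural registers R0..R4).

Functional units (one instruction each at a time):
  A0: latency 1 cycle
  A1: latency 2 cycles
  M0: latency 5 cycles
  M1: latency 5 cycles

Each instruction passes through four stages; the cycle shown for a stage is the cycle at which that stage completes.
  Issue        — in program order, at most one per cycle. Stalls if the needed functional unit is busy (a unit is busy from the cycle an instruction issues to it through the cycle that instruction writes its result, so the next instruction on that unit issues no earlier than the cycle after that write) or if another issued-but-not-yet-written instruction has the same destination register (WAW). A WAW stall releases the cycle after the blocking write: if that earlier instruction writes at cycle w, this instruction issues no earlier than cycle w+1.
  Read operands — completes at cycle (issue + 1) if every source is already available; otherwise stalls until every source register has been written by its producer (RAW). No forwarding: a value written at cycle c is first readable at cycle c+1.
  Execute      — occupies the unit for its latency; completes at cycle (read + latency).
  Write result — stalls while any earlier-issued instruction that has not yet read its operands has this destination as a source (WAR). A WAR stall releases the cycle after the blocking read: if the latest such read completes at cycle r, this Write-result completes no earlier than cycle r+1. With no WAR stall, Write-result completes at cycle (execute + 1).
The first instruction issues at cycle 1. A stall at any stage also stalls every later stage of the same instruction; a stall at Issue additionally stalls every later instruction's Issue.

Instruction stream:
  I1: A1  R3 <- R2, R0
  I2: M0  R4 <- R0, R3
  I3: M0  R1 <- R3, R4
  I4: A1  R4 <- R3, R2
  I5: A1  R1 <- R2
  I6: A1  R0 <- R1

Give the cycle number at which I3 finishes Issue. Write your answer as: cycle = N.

cycle = 13

1) issue 1, read 2, done 4, write 5
2) issue 2, read 6, done 11, write 12  <RAW R3: wait I1 write@5>
3) issue 13, read 14, done 19, write 20  <struct: M0 busy until I2 writes@12>
4) issue 14, read 15, done 17, write 18
5) issue 21, read 22, done 24, write 25  <WAW R1: wait I3 write@20>
6) issue 26, read 27, done 29, write 30  <struct: A1 busy until I5 writes@25>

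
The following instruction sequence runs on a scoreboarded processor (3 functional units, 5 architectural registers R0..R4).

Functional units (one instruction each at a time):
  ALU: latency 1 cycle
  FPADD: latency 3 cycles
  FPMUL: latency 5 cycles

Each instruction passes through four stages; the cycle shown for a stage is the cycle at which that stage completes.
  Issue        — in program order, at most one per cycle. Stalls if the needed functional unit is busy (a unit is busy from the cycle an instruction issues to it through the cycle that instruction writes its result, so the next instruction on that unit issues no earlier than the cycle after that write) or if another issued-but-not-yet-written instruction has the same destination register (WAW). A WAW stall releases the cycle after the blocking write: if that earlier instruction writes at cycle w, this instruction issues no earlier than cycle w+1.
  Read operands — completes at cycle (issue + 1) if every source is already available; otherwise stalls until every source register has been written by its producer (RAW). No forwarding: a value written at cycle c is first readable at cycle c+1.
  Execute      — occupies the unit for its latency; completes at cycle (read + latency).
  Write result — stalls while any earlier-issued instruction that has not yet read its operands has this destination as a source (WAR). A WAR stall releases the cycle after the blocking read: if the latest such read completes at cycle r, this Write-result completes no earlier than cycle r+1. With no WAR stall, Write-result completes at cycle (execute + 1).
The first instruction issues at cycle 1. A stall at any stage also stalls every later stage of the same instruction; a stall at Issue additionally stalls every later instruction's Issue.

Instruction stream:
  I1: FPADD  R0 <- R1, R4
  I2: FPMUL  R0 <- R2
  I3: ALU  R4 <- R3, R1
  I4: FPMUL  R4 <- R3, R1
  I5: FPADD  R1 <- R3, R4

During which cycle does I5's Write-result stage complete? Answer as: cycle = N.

t=1  issue I1 (FPADD)
t=2  I1 read-ops
t=5  I1 finished on FPADD
t=6  I1→R0
t=7  issue I2 (FPMUL)
t=8  I2 read-ops | issue I3 (ALU)
t=9  I3 read-ops
t=10  I3 finished on ALU
t=11  I3→R4
t=13  I2 finished on FPMUL
t=14  I2→R0
t=15  issue I4 (FPMUL)
t=16  I4 read-ops | issue I5 (FPADD)
t=21  I4 finished on FPMUL
t=22  I4→R4
t=23  I5 read-ops
t=26  I5 finished on FPADD
t=27  I5→R1

cycle = 27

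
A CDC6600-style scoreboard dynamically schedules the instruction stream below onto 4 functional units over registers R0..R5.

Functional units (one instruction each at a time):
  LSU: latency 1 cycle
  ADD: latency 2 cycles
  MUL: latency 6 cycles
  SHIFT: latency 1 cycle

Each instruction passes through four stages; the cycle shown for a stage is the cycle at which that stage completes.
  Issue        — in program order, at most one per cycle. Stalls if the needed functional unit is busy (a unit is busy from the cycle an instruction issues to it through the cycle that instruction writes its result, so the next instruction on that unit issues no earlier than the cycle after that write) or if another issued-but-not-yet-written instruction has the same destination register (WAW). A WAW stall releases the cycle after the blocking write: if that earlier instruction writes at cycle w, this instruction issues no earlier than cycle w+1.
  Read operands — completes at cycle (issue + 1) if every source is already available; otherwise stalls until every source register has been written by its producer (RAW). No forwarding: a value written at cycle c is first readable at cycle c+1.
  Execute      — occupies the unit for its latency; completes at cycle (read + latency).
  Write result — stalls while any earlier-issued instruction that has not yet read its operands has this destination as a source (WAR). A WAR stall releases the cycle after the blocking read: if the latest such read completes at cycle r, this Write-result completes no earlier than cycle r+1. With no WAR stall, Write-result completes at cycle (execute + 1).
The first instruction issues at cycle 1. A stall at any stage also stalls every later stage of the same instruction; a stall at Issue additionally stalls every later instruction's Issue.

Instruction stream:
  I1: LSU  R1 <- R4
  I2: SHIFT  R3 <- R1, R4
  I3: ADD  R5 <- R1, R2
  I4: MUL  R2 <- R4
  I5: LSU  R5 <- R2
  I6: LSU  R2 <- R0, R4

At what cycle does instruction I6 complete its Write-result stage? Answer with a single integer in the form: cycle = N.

I1 -> (1, 2, 3, 4)
I2 -> (2, 5, 6, 7)  // RAW R1: wait I1 write@4
I3 -> (3, 5, 7, 8)  // RAW R1: wait I1 write@4
I4 -> (4, 5, 11, 12)
I5 -> (9, 13, 14, 15)  // WAW R5: wait I3 write@8, RAW R2: wait I4 write@12
I6 -> (16, 17, 18, 19)  // struct: LSU busy until I5 writes@15

cycle = 19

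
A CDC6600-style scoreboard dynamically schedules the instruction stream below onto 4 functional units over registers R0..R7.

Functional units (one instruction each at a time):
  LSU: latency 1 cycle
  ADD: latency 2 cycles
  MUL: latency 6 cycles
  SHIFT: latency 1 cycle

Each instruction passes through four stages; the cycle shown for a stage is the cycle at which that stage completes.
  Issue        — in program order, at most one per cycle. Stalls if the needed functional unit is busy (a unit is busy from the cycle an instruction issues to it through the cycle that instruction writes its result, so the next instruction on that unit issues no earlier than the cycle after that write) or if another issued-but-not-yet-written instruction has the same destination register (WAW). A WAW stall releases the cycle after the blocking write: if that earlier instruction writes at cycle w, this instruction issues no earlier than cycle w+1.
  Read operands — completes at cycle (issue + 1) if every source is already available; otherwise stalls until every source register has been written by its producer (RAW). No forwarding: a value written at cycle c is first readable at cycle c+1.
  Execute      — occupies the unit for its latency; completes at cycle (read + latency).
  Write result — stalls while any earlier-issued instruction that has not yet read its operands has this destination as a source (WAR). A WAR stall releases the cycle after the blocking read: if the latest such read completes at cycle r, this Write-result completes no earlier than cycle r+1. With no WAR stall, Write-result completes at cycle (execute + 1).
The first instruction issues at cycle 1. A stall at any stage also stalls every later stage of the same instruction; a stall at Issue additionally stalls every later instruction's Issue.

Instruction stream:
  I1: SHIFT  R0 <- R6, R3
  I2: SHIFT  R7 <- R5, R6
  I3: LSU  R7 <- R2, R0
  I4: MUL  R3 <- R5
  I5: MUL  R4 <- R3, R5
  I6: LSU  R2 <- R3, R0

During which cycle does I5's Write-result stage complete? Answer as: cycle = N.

cycle = 27

cycle 1: issue I1 (SHIFT)
cycle 2: I1 read-ops
cycle 3: I1 finished on SHIFT
cycle 4: I1→R0
cycle 5: issue I2 (SHIFT)
cycle 6: I2 read-ops
cycle 7: I2 finished on SHIFT
cycle 8: I2→R7
cycle 9: issue I3 (LSU)
cycle 10: I3 read-ops; issue I4 (MUL)
cycle 11: I3 finished on LSU; I4 read-ops
cycle 12: I3→R7
cycle 17: I4 finished on MUL
cycle 18: I4→R3
cycle 19: issue I5 (MUL)
cycle 20: I5 read-ops; issue I6 (LSU)
cycle 21: I6 read-ops
cycle 22: I6 finished on LSU
cycle 23: I6→R2
cycle 26: I5 finished on MUL
cycle 27: I5→R4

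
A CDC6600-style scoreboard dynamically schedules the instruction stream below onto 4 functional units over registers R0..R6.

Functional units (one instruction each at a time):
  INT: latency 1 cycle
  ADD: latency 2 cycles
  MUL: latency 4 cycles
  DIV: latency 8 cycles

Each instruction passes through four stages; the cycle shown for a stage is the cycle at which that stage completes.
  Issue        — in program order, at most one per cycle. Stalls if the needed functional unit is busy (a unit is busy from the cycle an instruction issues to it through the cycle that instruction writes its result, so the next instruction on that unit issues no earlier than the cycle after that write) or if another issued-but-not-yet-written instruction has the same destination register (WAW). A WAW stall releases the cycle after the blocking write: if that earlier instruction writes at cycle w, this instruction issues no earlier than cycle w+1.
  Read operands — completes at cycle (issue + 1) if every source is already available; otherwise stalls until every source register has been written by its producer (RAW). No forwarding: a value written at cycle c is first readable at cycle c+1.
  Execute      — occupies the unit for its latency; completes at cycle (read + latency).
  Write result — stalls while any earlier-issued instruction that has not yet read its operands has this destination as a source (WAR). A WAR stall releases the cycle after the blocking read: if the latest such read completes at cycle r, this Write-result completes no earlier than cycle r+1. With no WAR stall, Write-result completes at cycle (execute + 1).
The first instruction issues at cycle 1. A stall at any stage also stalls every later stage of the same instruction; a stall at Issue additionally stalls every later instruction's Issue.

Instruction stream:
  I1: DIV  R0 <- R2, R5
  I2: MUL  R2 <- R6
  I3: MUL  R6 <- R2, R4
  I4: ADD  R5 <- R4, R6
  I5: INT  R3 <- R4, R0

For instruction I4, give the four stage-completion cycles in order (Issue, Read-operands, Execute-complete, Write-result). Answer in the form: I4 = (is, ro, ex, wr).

I4 = (10, 16, 18, 19)

I1  is:1  ro:2  ex:10  wr:11
I2  is:2  ro:3  ex:7  wr:8
I3  is:9  ro:10  ex:14  wr:15  — struct: MUL busy until I2 writes@8
I4  is:10  ro:16  ex:18  wr:19  — RAW R6: wait I3 write@15
I5  is:11  ro:12  ex:13  wr:14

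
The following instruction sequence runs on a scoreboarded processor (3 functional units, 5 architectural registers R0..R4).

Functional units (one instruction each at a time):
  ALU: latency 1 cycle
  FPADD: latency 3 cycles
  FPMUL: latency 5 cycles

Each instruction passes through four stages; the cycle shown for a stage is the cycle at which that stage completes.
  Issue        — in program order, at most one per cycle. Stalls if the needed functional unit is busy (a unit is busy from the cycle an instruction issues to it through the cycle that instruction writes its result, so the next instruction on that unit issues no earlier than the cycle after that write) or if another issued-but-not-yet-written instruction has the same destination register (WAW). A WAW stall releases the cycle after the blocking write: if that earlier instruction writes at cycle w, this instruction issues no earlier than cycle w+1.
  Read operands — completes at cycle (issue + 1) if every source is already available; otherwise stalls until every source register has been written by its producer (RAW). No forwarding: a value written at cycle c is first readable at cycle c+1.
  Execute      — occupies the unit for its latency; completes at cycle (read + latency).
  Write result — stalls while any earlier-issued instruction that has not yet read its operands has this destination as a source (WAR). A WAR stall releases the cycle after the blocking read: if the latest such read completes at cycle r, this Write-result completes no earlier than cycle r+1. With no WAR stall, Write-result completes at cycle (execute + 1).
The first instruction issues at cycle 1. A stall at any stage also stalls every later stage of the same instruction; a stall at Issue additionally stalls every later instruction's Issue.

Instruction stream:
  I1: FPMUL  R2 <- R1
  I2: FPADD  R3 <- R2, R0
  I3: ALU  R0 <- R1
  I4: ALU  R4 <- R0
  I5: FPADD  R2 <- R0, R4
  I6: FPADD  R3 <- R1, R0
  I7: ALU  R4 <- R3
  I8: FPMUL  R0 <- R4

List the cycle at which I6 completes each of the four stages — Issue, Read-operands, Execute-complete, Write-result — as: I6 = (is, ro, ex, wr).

I6 = (20, 21, 24, 25)

cycle 1: I1→FPMUL
cycle 2: I1 RO, I2→FPADD
cycle 3: I3→ALU
cycle 4: I3 RO
cycle 5: I3 EX
cycle 7: I1 EX
cycle 8: I1 WR R2
cycle 9: I2 RO
cycle 10: I3 WR R0
cycle 11: I4→ALU
cycle 12: I2 EX, I4 RO
cycle 13: I2 WR R3, I4 EX
cycle 14: I4 WR R4, I5→FPADD
cycle 15: I5 RO
cycle 18: I5 EX
cycle 19: I5 WR R2
cycle 20: I6→FPADD
cycle 21: I6 RO, I7→ALU
cycle 22: I8→FPMUL
cycle 24: I6 EX
cycle 25: I6 WR R3
cycle 26: I7 RO
cycle 27: I7 EX
cycle 28: I7 WR R4
cycle 29: I8 RO
cycle 34: I8 EX
cycle 35: I8 WR R0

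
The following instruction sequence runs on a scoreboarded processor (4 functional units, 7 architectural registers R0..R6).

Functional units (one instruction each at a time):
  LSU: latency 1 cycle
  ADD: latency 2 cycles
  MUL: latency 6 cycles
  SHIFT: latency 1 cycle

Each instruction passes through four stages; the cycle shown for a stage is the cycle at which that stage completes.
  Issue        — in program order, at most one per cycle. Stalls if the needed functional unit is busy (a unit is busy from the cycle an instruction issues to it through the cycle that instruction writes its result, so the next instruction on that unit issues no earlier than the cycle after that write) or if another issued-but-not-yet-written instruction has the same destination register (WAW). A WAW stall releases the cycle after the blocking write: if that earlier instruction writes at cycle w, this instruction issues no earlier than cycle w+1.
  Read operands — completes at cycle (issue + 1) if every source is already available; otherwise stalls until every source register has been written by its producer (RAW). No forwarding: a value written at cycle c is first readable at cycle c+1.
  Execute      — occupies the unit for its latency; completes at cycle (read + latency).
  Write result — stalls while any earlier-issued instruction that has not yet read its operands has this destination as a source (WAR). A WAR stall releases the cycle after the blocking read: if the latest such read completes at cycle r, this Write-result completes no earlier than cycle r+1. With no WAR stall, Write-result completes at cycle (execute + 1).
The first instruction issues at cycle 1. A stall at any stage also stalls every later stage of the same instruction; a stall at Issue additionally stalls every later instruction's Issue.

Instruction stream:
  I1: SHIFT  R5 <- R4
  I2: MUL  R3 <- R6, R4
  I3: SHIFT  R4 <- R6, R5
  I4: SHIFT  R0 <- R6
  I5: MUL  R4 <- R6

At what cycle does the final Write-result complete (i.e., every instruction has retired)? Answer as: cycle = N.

cycle = 19

I1  is:1  ro:2  ex:3  wr:4
I2  is:2  ro:3  ex:9  wr:10
I3  is:5  ro:6  ex:7  wr:8  — struct: SHIFT busy until I1 writes@4
I4  is:9  ro:10  ex:11  wr:12  — struct: SHIFT busy until I3 writes@8
I5  is:11  ro:12  ex:18  wr:19  — struct: MUL busy until I2 writes@10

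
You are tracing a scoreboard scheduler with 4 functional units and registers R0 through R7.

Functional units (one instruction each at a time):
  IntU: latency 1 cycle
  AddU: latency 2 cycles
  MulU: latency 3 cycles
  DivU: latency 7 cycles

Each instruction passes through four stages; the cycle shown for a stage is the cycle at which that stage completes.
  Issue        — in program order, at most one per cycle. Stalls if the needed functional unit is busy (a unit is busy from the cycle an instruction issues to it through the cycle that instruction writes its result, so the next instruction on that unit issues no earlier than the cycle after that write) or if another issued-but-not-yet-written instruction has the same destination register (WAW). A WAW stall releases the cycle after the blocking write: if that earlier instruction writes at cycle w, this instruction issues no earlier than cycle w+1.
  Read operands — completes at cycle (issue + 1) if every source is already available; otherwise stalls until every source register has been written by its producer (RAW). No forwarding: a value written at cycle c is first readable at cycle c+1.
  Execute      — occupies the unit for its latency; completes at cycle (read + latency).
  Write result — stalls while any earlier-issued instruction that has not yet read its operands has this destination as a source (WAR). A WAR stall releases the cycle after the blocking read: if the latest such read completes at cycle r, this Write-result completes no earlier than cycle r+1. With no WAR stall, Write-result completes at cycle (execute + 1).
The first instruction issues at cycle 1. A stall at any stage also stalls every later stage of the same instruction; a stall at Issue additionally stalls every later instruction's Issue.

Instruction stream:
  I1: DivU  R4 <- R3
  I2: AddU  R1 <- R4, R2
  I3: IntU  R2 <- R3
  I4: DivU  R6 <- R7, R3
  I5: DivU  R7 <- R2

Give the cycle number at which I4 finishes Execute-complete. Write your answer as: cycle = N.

cycle = 19

[I1] 1/2/9/10
[I2] 2/11/13/14  (RAW R4: wait I1 write@10)
[I3] 3/4/5/12  (WAR R2: wait I2 read@11)
[I4] 11/12/19/20  (struct: DivU busy until I1 writes@10)
[I5] 21/22/29/30  (struct: DivU busy until I4 writes@20)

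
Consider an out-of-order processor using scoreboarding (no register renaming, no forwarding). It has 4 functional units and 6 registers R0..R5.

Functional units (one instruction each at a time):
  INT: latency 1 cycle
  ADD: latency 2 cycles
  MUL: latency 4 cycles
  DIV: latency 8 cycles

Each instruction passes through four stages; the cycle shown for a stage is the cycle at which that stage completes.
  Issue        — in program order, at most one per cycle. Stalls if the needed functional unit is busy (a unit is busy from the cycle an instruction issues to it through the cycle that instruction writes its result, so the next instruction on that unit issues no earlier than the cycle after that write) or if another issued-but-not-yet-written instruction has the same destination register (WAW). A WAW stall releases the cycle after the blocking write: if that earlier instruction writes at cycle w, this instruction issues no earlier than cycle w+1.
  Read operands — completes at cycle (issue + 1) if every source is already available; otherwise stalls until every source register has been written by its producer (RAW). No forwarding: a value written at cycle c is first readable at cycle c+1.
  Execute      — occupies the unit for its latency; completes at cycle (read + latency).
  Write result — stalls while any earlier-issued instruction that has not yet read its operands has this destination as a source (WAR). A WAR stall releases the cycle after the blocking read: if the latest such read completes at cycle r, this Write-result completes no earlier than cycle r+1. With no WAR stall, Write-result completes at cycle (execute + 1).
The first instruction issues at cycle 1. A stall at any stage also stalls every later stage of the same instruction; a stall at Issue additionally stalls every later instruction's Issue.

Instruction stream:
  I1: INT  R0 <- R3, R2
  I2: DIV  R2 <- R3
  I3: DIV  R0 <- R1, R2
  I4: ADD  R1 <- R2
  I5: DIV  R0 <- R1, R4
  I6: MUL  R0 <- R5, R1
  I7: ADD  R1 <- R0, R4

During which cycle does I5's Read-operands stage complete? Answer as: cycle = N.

cycle = 25

t=1  I1 issues→INT
t=2  I1 reads · I2 issues→DIV
t=3  I1 exec-done · I2 reads
t=4  I1 writes R0
t=11  I2 exec-done
t=12  I2 writes R2
t=13  I3 issues→DIV
t=14  I3 reads · I4 issues→ADD
t=15  I4 reads
t=17  I4 exec-done
t=18  I4 writes R1
t=22  I3 exec-done
t=23  I3 writes R0
t=24  I5 issues→DIV
t=25  I5 reads
t=33  I5 exec-done
t=34  I5 writes R0
t=35  I6 issues→MUL
t=36  I6 reads · I7 issues→ADD
t=40  I6 exec-done
t=41  I6 writes R0
t=42  I7 reads
t=44  I7 exec-done
t=45  I7 writes R1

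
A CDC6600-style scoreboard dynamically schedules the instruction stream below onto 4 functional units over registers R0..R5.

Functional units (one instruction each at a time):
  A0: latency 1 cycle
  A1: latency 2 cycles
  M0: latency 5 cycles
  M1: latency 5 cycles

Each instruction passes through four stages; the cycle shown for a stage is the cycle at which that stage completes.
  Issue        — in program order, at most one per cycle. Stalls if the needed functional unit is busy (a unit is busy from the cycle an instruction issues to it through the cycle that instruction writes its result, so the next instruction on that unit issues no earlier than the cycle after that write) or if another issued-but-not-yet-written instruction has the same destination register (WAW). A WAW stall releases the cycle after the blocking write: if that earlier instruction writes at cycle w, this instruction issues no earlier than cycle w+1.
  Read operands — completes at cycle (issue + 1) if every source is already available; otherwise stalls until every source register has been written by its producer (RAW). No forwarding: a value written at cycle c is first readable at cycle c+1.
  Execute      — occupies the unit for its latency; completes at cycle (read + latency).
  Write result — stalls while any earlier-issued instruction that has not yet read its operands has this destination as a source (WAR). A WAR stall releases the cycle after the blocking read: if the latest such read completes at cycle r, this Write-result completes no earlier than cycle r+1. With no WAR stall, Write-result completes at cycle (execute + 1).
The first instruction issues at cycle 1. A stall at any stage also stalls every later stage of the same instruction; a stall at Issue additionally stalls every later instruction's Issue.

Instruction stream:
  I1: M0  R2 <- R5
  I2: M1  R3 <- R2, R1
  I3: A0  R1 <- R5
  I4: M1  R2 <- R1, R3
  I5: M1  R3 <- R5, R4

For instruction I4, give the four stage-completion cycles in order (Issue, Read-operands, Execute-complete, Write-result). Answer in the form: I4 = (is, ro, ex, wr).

I4 = (16, 17, 22, 23)

[I1] 1/2/7/8
[I2] 2/9/14/15  (RAW R2: wait I1 write@8)
[I3] 3/4/5/10  (WAR R1: wait I2 read@9)
[I4] 16/17/22/23  (struct: M1 busy until I2 writes@15)
[I5] 24/25/30/31  (struct: M1 busy until I4 writes@23)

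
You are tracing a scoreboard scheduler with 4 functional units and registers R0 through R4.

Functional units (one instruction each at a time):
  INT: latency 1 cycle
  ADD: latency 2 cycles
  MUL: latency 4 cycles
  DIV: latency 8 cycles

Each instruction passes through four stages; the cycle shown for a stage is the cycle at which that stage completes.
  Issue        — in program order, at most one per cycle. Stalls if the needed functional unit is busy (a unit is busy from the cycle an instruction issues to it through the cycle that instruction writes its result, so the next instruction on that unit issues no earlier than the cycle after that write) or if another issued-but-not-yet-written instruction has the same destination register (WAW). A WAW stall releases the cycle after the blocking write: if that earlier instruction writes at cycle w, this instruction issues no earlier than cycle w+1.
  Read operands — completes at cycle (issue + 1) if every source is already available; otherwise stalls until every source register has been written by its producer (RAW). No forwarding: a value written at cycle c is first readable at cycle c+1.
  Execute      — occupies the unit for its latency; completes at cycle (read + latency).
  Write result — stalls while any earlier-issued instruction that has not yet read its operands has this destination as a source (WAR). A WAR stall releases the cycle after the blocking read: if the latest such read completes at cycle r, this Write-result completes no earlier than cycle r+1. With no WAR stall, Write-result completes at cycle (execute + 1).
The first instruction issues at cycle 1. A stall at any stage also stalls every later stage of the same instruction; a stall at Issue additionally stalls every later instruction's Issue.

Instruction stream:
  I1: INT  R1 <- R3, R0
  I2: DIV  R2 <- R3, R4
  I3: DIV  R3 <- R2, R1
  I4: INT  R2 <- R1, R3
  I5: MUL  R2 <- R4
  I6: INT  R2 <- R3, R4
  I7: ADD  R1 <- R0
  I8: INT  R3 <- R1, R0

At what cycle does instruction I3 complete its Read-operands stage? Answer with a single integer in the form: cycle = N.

c1: I1 dispatched to INT
c2: I1 operands ready | I2 dispatched to DIV
c3: I1 complete | I2 operands ready
c4: R1←I1
c11: I2 complete
c12: R2←I2
c13: I3 dispatched to DIV
c14: I3 operands ready | I4 dispatched to INT
c22: I3 complete
c23: R3←I3
c24: I4 operands ready
c25: I4 complete
c26: R2←I4
c27: I5 dispatched to MUL
c28: I5 operands ready
c32: I5 complete
c33: R2←I5
c34: I6 dispatched to INT
c35: I6 operands ready | I7 dispatched to ADD
c36: I6 complete | I7 operands ready
c37: R2←I6
c38: I7 complete | I8 dispatched to INT
c39: R1←I7
c40: I8 operands ready
c41: I8 complete
c42: R3←I8

cycle = 14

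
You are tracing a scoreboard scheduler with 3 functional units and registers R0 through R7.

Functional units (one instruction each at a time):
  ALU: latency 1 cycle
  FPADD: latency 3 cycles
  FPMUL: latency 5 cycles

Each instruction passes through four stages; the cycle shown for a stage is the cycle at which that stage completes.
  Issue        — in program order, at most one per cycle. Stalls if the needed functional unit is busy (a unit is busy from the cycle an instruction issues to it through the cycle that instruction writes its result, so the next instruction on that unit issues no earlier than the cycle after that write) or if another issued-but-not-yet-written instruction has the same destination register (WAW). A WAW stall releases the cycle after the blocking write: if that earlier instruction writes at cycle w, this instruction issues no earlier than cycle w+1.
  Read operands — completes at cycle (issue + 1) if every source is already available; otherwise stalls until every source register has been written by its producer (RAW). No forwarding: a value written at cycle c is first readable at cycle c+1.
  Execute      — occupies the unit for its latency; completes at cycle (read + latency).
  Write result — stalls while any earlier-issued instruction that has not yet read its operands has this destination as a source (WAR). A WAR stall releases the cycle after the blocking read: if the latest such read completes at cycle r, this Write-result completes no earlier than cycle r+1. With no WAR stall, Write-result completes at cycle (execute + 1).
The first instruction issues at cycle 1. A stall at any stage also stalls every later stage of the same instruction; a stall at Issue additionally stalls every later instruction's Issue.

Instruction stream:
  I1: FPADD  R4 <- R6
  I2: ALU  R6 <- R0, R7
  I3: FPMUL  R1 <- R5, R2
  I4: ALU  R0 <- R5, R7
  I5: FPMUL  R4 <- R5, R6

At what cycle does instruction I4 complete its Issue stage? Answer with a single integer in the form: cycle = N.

I1 -> (1, 2, 5, 6)
I2 -> (2, 3, 4, 5)
I3 -> (3, 4, 9, 10)
I4 -> (6, 7, 8, 9)  // struct: ALU busy until I2 writes@5
I5 -> (11, 12, 17, 18)  // struct: FPMUL busy until I3 writes@10

cycle = 6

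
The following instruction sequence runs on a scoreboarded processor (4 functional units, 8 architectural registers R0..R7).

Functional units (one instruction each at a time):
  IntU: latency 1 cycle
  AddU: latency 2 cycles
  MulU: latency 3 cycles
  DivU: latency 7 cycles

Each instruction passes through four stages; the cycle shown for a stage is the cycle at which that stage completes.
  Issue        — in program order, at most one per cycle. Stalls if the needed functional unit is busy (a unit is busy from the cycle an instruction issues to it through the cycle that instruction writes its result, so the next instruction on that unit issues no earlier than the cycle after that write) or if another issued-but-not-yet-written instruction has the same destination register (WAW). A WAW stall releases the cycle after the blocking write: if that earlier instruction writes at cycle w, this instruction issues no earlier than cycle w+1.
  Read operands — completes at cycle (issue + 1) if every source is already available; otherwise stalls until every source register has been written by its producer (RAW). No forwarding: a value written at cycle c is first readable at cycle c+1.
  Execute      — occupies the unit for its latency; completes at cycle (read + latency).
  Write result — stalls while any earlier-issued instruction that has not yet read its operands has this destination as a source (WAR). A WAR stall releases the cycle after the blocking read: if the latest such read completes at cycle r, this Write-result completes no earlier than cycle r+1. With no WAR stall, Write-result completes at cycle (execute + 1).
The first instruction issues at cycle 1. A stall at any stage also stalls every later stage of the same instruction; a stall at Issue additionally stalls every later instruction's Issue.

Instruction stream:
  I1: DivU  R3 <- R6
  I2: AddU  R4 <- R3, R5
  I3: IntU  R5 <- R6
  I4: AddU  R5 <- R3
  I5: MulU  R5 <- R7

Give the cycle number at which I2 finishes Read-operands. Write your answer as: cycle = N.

c1: issue I1 (DivU)
c2: I1 read-ops, issue I2 (AddU)
c3: issue I3 (IntU)
c4: I3 read-ops
c5: I3 finished on IntU
c9: I1 finished on DivU
c10: I1→R3
c11: I2 read-ops
c12: I3→R5
c13: I2 finished on AddU
c14: I2→R4
c15: issue I4 (AddU)
c16: I4 read-ops
c18: I4 finished on AddU
c19: I4→R5
c20: issue I5 (MulU)
c21: I5 read-ops
c24: I5 finished on MulU
c25: I5→R5

cycle = 11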